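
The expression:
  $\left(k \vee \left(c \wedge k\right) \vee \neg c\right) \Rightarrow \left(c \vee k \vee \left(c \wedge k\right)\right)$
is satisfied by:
  {k: True, c: True}
  {k: True, c: False}
  {c: True, k: False}


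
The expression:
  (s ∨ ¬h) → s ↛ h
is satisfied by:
  {s: True, h: False}
  {h: True, s: False}


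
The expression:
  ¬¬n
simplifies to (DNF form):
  n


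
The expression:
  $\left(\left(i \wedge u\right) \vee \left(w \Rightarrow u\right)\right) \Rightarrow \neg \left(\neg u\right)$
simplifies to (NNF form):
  $u \vee w$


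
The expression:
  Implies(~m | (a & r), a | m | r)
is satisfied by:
  {r: True, a: True, m: True}
  {r: True, a: True, m: False}
  {r: True, m: True, a: False}
  {r: True, m: False, a: False}
  {a: True, m: True, r: False}
  {a: True, m: False, r: False}
  {m: True, a: False, r: False}


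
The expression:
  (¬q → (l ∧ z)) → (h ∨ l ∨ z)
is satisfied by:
  {z: True, l: True, h: True, q: False}
  {z: True, l: True, h: False, q: False}
  {z: True, h: True, l: False, q: False}
  {z: True, h: False, l: False, q: False}
  {l: True, h: True, z: False, q: False}
  {l: True, h: False, z: False, q: False}
  {h: True, z: False, l: False, q: False}
  {h: False, z: False, l: False, q: False}
  {q: True, z: True, l: True, h: True}
  {q: True, z: True, l: True, h: False}
  {q: True, z: True, h: True, l: False}
  {q: True, z: True, h: False, l: False}
  {q: True, l: True, h: True, z: False}
  {q: True, l: True, h: False, z: False}
  {q: True, h: True, l: False, z: False}


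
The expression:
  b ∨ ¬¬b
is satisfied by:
  {b: True}


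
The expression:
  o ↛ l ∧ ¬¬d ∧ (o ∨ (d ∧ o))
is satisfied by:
  {d: True, o: True, l: False}


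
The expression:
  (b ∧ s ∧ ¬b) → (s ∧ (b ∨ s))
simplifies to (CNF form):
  True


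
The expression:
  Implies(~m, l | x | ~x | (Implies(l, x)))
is always true.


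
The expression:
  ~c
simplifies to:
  ~c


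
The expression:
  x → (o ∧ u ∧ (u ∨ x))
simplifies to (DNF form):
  (o ∧ u) ∨ ¬x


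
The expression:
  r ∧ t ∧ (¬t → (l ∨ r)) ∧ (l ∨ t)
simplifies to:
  r ∧ t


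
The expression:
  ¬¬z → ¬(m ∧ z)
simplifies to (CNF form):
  ¬m ∨ ¬z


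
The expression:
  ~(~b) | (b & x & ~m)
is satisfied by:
  {b: True}


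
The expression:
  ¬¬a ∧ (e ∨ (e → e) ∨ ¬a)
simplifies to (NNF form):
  a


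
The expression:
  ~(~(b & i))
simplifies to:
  b & i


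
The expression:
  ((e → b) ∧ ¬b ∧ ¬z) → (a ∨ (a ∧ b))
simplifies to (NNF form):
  a ∨ b ∨ e ∨ z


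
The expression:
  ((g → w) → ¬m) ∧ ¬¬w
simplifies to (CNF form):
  w ∧ ¬m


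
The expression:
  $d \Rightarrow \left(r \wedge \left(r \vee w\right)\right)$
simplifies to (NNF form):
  $r \vee \neg d$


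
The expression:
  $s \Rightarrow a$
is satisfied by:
  {a: True, s: False}
  {s: False, a: False}
  {s: True, a: True}


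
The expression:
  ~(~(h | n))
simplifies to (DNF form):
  h | n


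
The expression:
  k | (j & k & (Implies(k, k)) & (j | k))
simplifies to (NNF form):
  k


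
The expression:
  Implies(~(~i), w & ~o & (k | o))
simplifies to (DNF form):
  ~i | (k & w & ~o)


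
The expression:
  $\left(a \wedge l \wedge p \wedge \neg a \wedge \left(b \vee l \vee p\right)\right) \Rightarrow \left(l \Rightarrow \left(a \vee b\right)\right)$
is always true.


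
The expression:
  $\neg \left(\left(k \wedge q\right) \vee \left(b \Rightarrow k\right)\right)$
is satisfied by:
  {b: True, k: False}


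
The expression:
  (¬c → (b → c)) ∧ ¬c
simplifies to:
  ¬b ∧ ¬c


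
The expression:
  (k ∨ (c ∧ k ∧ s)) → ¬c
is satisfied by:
  {k: False, c: False}
  {c: True, k: False}
  {k: True, c: False}


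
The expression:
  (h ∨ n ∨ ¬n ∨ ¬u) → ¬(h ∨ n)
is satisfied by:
  {n: False, h: False}


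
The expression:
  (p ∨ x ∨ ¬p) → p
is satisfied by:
  {p: True}


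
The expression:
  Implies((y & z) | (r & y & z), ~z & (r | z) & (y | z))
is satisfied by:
  {z: False, y: False}
  {y: True, z: False}
  {z: True, y: False}


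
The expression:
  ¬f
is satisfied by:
  {f: False}


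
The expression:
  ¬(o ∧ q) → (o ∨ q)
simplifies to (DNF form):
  o ∨ q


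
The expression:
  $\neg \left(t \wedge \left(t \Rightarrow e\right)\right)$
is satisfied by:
  {e: False, t: False}
  {t: True, e: False}
  {e: True, t: False}


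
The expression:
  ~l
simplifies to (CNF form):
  ~l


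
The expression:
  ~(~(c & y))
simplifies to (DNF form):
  c & y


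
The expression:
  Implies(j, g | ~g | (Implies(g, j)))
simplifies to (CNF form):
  True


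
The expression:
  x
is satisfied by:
  {x: True}


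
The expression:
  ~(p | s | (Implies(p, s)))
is never true.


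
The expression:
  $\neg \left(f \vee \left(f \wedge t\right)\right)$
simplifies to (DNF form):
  $\neg f$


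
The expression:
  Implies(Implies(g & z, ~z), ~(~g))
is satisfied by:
  {g: True}


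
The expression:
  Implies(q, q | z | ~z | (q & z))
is always true.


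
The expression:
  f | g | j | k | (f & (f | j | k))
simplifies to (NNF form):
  f | g | j | k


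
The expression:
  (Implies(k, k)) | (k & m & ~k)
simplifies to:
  True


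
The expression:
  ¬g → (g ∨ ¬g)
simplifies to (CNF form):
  True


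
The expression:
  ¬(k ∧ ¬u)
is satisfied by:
  {u: True, k: False}
  {k: False, u: False}
  {k: True, u: True}


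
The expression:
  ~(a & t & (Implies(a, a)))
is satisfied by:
  {t: False, a: False}
  {a: True, t: False}
  {t: True, a: False}


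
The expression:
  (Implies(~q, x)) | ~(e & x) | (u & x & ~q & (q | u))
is always true.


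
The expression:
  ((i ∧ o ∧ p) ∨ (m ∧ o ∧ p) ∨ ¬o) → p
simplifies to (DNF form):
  o ∨ p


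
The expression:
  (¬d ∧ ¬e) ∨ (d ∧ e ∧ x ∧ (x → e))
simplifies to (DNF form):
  (e ∧ ¬e) ∨ (¬d ∧ ¬e) ∨ (d ∧ e ∧ x) ∨ (d ∧ e ∧ ¬e) ∨ (d ∧ x ∧ ¬d) ∨ (d ∧ ¬d ∧ ¬e) ∨ (e ∧ x ∧ ¬e) ∨ (x ∧ ¬d ∧ ¬e)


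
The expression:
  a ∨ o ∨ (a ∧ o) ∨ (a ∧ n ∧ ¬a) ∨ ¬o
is always true.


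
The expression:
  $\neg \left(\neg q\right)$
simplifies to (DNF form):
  $q$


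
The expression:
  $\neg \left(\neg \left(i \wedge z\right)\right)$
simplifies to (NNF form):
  $i \wedge z$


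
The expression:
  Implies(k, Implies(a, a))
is always true.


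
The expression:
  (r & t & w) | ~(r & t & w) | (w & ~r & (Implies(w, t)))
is always true.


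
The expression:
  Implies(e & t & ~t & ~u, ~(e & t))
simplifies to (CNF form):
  True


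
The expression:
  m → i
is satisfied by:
  {i: True, m: False}
  {m: False, i: False}
  {m: True, i: True}


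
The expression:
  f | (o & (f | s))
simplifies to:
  f | (o & s)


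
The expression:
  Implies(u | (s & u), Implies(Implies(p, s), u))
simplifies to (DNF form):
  True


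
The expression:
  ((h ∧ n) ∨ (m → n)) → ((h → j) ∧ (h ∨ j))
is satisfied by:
  {j: True, m: True, n: False}
  {j: True, m: False, n: False}
  {n: True, j: True, m: True}
  {n: True, j: True, m: False}
  {m: True, n: False, j: False}


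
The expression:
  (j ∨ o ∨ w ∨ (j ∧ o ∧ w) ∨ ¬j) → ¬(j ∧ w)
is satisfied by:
  {w: False, j: False}
  {j: True, w: False}
  {w: True, j: False}


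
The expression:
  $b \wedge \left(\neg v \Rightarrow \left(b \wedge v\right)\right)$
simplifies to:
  $b \wedge v$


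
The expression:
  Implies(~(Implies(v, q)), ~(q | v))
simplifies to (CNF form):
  q | ~v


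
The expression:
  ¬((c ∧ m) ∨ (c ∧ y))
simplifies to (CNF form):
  (¬c ∨ ¬m) ∧ (¬c ∨ ¬y)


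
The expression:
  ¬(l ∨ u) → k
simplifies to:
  k ∨ l ∨ u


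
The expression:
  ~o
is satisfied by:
  {o: False}


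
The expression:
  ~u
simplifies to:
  ~u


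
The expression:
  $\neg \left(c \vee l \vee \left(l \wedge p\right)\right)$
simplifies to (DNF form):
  $\neg c \wedge \neg l$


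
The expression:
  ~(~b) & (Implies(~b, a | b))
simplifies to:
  b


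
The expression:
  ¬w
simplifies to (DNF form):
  ¬w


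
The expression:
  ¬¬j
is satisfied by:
  {j: True}


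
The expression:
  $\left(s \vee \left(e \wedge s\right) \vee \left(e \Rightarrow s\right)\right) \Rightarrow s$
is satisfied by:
  {e: True, s: True}
  {e: True, s: False}
  {s: True, e: False}


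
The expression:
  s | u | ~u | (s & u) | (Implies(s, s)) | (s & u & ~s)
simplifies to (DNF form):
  True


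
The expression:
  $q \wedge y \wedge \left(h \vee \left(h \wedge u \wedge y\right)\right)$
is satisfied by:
  {h: True, y: True, q: True}


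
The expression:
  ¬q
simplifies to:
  ¬q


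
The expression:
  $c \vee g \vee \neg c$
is always true.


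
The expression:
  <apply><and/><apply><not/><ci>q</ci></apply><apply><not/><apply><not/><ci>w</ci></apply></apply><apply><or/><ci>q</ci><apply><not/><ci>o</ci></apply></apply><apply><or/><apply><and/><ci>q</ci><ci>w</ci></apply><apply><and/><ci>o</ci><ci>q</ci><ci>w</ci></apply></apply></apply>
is never true.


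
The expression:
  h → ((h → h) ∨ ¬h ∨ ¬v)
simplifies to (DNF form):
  True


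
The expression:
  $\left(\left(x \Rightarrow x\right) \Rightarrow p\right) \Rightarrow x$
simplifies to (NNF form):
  $x \vee \neg p$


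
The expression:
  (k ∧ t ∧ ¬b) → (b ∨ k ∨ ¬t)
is always true.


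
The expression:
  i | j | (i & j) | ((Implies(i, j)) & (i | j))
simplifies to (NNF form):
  i | j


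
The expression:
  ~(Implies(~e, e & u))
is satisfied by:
  {e: False}


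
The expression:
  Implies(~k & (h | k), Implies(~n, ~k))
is always true.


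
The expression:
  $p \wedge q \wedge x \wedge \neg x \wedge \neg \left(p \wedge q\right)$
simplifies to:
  $\text{False}$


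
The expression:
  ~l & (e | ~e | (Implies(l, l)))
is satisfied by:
  {l: False}


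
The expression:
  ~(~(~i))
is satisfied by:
  {i: False}


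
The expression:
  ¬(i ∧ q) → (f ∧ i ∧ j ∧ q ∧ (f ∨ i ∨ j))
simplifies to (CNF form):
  i ∧ q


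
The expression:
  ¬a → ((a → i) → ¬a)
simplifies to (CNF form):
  True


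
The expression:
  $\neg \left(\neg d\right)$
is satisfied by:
  {d: True}


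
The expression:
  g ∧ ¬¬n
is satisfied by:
  {g: True, n: True}


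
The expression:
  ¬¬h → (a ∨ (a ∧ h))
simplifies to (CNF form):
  a ∨ ¬h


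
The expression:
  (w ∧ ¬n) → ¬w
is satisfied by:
  {n: True, w: False}
  {w: False, n: False}
  {w: True, n: True}


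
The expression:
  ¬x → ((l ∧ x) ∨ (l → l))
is always true.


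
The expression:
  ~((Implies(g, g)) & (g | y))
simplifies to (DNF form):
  ~g & ~y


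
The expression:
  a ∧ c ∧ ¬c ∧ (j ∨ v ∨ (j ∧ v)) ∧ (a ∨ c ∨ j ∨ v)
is never true.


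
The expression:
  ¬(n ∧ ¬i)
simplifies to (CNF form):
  i ∨ ¬n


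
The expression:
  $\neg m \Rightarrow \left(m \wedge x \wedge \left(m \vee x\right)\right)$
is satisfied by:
  {m: True}


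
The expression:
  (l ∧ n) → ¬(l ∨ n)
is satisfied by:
  {l: False, n: False}
  {n: True, l: False}
  {l: True, n: False}


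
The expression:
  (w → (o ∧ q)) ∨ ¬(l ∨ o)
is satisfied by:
  {q: True, o: False, l: False, w: False}
  {q: False, o: False, l: False, w: False}
  {q: True, l: True, o: False, w: False}
  {l: True, q: False, o: False, w: False}
  {q: True, o: True, l: False, w: False}
  {o: True, q: False, l: False, w: False}
  {q: True, l: True, o: True, w: False}
  {l: True, o: True, q: False, w: False}
  {w: True, q: True, o: False, l: False}
  {w: True, q: False, o: False, l: False}
  {w: True, q: True, o: True, l: False}
  {w: True, q: True, o: True, l: True}


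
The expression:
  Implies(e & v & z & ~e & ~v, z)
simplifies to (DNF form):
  True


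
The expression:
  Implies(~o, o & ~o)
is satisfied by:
  {o: True}


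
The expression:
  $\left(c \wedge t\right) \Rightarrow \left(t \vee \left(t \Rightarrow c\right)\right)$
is always true.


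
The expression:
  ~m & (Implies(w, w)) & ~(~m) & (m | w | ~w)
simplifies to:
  False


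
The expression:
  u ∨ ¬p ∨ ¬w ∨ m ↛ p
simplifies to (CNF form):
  u ∨ ¬p ∨ ¬w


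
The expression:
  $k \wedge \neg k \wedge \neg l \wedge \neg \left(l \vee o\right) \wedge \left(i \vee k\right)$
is never true.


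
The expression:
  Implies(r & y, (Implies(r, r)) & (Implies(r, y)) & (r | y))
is always true.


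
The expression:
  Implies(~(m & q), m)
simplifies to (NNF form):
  m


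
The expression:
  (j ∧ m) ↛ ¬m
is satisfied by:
  {m: True, j: True}


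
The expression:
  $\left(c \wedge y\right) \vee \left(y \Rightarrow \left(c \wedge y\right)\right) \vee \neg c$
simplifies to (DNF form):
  $\text{True}$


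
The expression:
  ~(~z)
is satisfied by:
  {z: True}


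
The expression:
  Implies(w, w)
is always true.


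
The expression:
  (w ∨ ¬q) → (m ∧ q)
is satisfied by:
  {m: True, q: True, w: False}
  {q: True, w: False, m: False}
  {m: True, w: True, q: True}


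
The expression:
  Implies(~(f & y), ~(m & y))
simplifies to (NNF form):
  f | ~m | ~y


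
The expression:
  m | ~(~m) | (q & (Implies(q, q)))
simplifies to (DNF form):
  m | q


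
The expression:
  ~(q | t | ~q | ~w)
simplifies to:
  False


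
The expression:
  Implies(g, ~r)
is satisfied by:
  {g: False, r: False}
  {r: True, g: False}
  {g: True, r: False}


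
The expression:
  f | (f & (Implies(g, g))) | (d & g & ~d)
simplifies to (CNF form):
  f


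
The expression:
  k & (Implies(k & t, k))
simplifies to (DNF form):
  k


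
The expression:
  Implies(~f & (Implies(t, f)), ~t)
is always true.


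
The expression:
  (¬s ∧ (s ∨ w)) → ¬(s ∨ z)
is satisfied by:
  {s: True, w: False, z: False}
  {w: False, z: False, s: False}
  {z: True, s: True, w: False}
  {z: True, w: False, s: False}
  {s: True, w: True, z: False}
  {w: True, s: False, z: False}
  {z: True, w: True, s: True}


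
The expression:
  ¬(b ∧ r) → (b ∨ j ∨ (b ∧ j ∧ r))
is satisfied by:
  {b: True, j: True}
  {b: True, j: False}
  {j: True, b: False}


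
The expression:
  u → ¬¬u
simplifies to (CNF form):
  True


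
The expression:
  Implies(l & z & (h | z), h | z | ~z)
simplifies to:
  True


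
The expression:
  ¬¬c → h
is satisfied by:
  {h: True, c: False}
  {c: False, h: False}
  {c: True, h: True}


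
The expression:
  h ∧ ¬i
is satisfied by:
  {h: True, i: False}


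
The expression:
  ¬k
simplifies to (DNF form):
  ¬k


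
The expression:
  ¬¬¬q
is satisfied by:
  {q: False}


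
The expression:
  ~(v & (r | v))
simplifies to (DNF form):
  ~v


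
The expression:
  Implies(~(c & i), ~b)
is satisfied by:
  {i: True, c: True, b: False}
  {i: True, c: False, b: False}
  {c: True, i: False, b: False}
  {i: False, c: False, b: False}
  {i: True, b: True, c: True}


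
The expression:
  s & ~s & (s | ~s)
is never true.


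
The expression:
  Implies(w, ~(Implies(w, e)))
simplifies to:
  ~e | ~w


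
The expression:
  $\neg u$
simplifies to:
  $\neg u$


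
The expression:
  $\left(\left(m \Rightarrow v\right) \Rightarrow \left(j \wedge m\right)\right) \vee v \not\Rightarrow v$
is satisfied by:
  {m: True, j: True, v: False}
  {m: True, j: False, v: False}
  {m: True, v: True, j: True}


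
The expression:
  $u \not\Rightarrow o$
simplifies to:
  $u \wedge \neg o$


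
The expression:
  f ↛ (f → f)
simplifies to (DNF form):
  False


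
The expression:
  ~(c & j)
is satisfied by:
  {c: False, j: False}
  {j: True, c: False}
  {c: True, j: False}


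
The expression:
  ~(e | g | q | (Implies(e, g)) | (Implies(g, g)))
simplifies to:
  False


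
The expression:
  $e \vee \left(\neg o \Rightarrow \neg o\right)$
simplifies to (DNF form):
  $\text{True}$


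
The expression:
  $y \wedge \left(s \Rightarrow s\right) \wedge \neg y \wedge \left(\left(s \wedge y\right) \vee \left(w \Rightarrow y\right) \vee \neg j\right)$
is never true.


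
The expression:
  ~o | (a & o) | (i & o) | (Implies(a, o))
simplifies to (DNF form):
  True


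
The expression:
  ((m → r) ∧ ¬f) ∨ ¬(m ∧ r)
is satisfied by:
  {m: False, r: False, f: False}
  {f: True, m: False, r: False}
  {r: True, m: False, f: False}
  {f: True, r: True, m: False}
  {m: True, f: False, r: False}
  {f: True, m: True, r: False}
  {r: True, m: True, f: False}


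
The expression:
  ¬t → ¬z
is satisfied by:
  {t: True, z: False}
  {z: False, t: False}
  {z: True, t: True}


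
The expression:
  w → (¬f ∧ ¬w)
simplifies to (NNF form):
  ¬w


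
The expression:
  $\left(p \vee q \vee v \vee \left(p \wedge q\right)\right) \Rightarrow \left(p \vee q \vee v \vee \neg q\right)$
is always true.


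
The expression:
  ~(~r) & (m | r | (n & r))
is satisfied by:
  {r: True}


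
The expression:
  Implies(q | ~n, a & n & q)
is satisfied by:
  {a: True, n: True, q: False}
  {n: True, q: False, a: False}
  {a: True, q: True, n: True}


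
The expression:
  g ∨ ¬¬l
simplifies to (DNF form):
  g ∨ l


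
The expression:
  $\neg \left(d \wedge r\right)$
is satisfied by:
  {d: False, r: False}
  {r: True, d: False}
  {d: True, r: False}


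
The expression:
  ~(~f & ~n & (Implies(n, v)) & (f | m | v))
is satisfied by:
  {n: True, f: True, m: False, v: False}
  {n: True, v: True, f: True, m: False}
  {n: True, f: True, m: True, v: False}
  {n: True, v: True, f: True, m: True}
  {n: True, m: False, f: False, v: False}
  {n: True, v: True, m: False, f: False}
  {n: True, m: True, f: False, v: False}
  {n: True, v: True, m: True, f: False}
  {f: True, v: False, m: False, n: False}
  {v: True, f: True, m: False, n: False}
  {f: True, m: True, v: False, n: False}
  {v: True, f: True, m: True, n: False}
  {v: False, m: False, f: False, n: False}


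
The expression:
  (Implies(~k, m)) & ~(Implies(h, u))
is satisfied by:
  {h: True, k: True, m: True, u: False}
  {h: True, k: True, u: False, m: False}
  {h: True, m: True, u: False, k: False}


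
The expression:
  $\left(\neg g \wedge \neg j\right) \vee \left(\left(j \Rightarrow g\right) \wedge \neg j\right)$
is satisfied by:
  {j: False}


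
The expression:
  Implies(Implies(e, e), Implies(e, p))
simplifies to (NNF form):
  p | ~e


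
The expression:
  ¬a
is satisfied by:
  {a: False}


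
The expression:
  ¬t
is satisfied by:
  {t: False}


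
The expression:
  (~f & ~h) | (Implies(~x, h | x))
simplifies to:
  h | x | ~f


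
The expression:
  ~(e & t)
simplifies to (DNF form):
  ~e | ~t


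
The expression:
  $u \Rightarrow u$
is always true.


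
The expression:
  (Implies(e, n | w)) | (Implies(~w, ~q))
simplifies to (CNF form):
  n | w | ~e | ~q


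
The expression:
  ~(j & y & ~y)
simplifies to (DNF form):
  True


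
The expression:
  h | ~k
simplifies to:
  h | ~k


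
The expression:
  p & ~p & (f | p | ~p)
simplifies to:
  False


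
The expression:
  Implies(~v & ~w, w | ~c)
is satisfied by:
  {w: True, v: True, c: False}
  {w: True, c: False, v: False}
  {v: True, c: False, w: False}
  {v: False, c: False, w: False}
  {w: True, v: True, c: True}
  {w: True, c: True, v: False}
  {v: True, c: True, w: False}


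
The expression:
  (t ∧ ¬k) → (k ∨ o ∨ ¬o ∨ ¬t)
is always true.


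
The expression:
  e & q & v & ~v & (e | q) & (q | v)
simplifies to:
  False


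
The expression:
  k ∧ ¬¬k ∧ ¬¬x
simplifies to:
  k ∧ x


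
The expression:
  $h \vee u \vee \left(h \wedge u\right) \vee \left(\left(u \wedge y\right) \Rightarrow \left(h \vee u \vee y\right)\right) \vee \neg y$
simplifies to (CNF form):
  $\text{True}$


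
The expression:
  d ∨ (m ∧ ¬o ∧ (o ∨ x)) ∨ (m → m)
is always true.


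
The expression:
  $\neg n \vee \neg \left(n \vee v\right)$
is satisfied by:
  {n: False}


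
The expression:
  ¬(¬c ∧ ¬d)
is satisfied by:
  {d: True, c: True}
  {d: True, c: False}
  {c: True, d: False}


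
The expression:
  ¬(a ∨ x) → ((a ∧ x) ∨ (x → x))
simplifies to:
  True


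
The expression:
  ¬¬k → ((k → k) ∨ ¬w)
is always true.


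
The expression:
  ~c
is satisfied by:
  {c: False}


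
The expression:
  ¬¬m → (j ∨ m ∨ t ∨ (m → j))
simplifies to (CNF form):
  True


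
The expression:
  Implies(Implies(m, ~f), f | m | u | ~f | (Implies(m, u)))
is always true.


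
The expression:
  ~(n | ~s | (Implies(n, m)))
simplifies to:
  False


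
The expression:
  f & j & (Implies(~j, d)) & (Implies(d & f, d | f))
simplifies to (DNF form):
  f & j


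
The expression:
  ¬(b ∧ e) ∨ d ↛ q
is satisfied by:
  {d: True, e: False, b: False, q: False}
  {d: False, e: False, b: False, q: False}
  {q: True, d: True, e: False, b: False}
  {q: True, d: False, e: False, b: False}
  {b: True, d: True, e: False, q: False}
  {b: True, d: False, e: False, q: False}
  {b: True, q: True, d: True, e: False}
  {b: True, q: True, d: False, e: False}
  {e: True, d: True, q: False, b: False}
  {e: True, d: False, q: False, b: False}
  {q: True, e: True, d: True, b: False}
  {q: True, e: True, d: False, b: False}
  {b: True, e: True, d: True, q: False}


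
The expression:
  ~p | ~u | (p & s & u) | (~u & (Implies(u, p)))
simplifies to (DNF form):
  s | ~p | ~u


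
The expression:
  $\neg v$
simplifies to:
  $\neg v$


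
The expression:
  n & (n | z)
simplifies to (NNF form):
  n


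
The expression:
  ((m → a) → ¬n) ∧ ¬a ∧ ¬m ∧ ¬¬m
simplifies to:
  False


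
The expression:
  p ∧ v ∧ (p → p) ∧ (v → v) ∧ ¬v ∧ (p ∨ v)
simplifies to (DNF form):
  False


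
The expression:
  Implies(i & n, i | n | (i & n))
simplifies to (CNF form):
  True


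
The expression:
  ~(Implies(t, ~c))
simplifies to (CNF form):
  c & t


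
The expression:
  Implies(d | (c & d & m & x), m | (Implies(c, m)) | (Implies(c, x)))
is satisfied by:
  {x: True, m: True, c: False, d: False}
  {x: True, c: False, m: False, d: False}
  {m: True, x: False, c: False, d: False}
  {x: False, c: False, m: False, d: False}
  {d: True, x: True, m: True, c: False}
  {d: True, x: True, c: False, m: False}
  {d: True, m: True, x: False, c: False}
  {d: True, x: False, c: False, m: False}
  {x: True, c: True, m: True, d: False}
  {x: True, c: True, d: False, m: False}
  {c: True, m: True, d: False, x: False}
  {c: True, d: False, m: False, x: False}
  {x: True, c: True, d: True, m: True}
  {x: True, c: True, d: True, m: False}
  {c: True, d: True, m: True, x: False}


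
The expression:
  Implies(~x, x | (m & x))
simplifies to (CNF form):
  x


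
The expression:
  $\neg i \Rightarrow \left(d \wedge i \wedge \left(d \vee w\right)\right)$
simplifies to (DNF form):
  $i$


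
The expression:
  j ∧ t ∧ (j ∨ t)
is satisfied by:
  {t: True, j: True}


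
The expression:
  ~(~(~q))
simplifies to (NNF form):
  ~q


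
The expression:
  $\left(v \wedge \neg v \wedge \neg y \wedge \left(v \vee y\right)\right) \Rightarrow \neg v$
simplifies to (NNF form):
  $\text{True}$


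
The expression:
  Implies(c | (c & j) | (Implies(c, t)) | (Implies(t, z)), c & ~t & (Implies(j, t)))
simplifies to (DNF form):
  c & ~j & ~t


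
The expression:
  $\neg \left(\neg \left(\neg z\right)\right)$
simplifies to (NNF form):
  $\neg z$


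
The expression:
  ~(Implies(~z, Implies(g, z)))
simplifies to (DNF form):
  g & ~z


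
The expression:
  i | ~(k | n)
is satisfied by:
  {i: True, k: False, n: False}
  {i: True, n: True, k: False}
  {i: True, k: True, n: False}
  {i: True, n: True, k: True}
  {n: False, k: False, i: False}


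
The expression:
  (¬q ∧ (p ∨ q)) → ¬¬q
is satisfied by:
  {q: True, p: False}
  {p: False, q: False}
  {p: True, q: True}


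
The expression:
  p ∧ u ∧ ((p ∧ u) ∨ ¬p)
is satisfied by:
  {p: True, u: True}


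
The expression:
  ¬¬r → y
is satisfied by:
  {y: True, r: False}
  {r: False, y: False}
  {r: True, y: True}


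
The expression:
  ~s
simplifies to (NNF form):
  ~s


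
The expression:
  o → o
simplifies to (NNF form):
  True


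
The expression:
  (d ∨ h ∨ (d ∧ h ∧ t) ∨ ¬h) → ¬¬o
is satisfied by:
  {o: True}


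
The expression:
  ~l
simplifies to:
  ~l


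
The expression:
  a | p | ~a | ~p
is always true.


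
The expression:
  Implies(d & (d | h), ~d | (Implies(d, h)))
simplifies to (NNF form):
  h | ~d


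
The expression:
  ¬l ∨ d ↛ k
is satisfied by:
  {d: True, k: False, l: False}
  {k: False, l: False, d: False}
  {d: True, k: True, l: False}
  {k: True, d: False, l: False}
  {l: True, d: True, k: False}


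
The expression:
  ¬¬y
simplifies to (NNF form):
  y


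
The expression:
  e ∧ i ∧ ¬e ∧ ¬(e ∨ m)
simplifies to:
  False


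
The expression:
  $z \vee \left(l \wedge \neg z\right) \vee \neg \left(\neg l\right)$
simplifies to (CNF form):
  $l \vee z$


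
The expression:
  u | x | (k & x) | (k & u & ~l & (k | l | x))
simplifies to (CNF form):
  u | x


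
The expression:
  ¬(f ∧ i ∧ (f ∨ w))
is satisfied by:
  {i: False, f: False}
  {f: True, i: False}
  {i: True, f: False}


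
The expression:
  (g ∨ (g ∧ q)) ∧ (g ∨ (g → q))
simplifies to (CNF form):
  g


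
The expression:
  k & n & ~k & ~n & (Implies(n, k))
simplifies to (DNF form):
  False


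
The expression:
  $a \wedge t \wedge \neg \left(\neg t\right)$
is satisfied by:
  {t: True, a: True}


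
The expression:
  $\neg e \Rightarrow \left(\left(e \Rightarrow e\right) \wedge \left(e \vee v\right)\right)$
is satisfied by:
  {v: True, e: True}
  {v: True, e: False}
  {e: True, v: False}


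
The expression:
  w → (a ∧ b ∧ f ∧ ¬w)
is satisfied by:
  {w: False}


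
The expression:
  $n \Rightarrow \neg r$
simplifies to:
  $\neg n \vee \neg r$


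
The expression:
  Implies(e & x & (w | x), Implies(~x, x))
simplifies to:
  True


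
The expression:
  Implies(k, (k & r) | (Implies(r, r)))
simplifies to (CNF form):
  True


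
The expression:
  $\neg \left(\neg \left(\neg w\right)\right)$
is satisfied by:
  {w: False}


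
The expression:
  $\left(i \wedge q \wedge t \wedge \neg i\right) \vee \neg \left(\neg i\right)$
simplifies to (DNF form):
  $i$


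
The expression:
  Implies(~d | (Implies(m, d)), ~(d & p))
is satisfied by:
  {p: False, d: False}
  {d: True, p: False}
  {p: True, d: False}


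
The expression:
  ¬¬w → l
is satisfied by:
  {l: True, w: False}
  {w: False, l: False}
  {w: True, l: True}


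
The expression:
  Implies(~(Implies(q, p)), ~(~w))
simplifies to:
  p | w | ~q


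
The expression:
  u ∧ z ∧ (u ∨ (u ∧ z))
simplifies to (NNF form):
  u ∧ z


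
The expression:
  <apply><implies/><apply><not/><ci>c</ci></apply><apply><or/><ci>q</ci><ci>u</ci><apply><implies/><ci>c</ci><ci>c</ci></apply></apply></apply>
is always true.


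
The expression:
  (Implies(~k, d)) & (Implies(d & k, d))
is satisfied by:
  {d: True, k: True}
  {d: True, k: False}
  {k: True, d: False}


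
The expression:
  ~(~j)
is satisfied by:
  {j: True}


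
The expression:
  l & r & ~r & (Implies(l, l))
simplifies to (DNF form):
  False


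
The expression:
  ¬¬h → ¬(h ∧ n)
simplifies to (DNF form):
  ¬h ∨ ¬n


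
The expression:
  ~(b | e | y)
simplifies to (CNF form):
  ~b & ~e & ~y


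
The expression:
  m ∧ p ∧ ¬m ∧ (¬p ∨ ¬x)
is never true.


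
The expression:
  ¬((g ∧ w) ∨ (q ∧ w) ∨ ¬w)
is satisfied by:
  {w: True, q: False, g: False}


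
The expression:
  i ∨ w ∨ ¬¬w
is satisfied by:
  {i: True, w: True}
  {i: True, w: False}
  {w: True, i: False}


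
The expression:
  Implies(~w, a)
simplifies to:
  a | w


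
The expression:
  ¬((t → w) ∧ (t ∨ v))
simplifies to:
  (t ∧ ¬w) ∨ (¬t ∧ ¬v)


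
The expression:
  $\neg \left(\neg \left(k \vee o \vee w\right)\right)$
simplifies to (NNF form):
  $k \vee o \vee w$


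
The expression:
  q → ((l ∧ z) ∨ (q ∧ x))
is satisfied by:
  {x: True, z: True, l: True, q: False}
  {x: True, z: True, l: False, q: False}
  {x: True, l: True, q: False, z: False}
  {x: True, l: False, q: False, z: False}
  {z: True, l: True, q: False, x: False}
  {z: True, l: False, q: False, x: False}
  {l: True, z: False, q: False, x: False}
  {l: False, z: False, q: False, x: False}
  {x: True, z: True, q: True, l: True}
  {x: True, z: True, q: True, l: False}
  {x: True, q: True, l: True, z: False}
  {x: True, q: True, l: False, z: False}
  {z: True, q: True, l: True, x: False}


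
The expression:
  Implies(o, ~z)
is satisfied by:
  {o: False, z: False}
  {z: True, o: False}
  {o: True, z: False}


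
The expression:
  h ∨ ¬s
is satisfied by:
  {h: True, s: False}
  {s: False, h: False}
  {s: True, h: True}


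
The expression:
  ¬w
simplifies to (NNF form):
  ¬w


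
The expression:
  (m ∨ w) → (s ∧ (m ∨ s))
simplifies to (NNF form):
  s ∨ (¬m ∧ ¬w)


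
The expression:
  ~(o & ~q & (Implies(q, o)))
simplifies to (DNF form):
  q | ~o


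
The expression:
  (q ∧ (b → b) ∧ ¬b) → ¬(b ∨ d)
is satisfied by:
  {b: True, q: False, d: False}
  {q: False, d: False, b: False}
  {b: True, d: True, q: False}
  {d: True, q: False, b: False}
  {b: True, q: True, d: False}
  {q: True, b: False, d: False}
  {b: True, d: True, q: True}


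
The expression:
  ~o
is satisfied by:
  {o: False}


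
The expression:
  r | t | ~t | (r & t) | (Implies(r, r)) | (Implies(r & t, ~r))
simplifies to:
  True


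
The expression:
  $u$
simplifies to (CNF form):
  $u$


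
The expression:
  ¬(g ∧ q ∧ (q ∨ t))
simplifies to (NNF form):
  ¬g ∨ ¬q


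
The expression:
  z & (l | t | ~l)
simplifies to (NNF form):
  z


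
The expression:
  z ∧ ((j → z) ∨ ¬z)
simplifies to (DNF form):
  z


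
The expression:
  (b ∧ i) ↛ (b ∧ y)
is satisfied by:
  {i: True, b: True, y: False}


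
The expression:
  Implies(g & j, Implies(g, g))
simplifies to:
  True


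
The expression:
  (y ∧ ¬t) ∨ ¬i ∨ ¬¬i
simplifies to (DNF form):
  True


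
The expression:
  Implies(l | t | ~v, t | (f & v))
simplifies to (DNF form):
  t | (f & v) | (v & ~l)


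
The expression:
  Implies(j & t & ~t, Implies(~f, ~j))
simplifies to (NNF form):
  True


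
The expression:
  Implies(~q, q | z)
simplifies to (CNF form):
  q | z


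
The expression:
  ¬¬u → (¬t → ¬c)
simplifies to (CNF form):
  t ∨ ¬c ∨ ¬u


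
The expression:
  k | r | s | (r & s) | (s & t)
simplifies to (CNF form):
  k | r | s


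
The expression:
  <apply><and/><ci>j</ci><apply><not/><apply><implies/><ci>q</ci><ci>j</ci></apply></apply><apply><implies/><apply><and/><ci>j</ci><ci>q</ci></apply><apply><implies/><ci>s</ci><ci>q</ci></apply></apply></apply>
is never true.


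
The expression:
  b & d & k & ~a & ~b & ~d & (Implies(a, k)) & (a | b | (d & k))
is never true.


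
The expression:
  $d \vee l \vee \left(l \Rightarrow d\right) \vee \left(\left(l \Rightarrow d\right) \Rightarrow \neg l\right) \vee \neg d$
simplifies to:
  $\text{True}$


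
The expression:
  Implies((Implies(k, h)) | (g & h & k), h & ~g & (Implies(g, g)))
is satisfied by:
  {k: True, g: False, h: False}
  {h: True, k: True, g: False}
  {h: True, k: False, g: False}
  {g: True, k: True, h: False}


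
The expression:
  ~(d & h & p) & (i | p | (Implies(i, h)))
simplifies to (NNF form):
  ~d | ~h | ~p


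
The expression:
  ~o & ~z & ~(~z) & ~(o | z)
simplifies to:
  False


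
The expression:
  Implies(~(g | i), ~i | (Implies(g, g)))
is always true.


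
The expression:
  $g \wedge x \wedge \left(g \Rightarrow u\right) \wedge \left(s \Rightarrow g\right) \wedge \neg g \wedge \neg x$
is never true.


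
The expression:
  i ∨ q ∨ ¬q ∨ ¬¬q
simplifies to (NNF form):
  True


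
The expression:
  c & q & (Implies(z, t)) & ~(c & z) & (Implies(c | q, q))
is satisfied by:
  {c: True, q: True, z: False}


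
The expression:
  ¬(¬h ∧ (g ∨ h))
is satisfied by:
  {h: True, g: False}
  {g: False, h: False}
  {g: True, h: True}


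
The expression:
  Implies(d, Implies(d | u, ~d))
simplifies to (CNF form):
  ~d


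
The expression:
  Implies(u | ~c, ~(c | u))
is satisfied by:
  {u: False}


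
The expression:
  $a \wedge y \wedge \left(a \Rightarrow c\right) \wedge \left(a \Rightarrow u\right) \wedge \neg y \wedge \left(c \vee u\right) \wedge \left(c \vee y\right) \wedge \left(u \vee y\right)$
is never true.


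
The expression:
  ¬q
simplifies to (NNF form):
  ¬q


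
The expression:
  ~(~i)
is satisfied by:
  {i: True}


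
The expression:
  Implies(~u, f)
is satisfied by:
  {u: True, f: True}
  {u: True, f: False}
  {f: True, u: False}


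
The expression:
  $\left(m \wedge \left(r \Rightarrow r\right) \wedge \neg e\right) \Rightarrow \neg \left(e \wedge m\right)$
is always true.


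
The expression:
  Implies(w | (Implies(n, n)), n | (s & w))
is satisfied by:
  {n: True, w: True, s: True}
  {n: True, w: True, s: False}
  {n: True, s: True, w: False}
  {n: True, s: False, w: False}
  {w: True, s: True, n: False}


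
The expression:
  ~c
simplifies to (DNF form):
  ~c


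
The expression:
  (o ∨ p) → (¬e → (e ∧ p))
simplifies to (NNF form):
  e ∨ (¬o ∧ ¬p)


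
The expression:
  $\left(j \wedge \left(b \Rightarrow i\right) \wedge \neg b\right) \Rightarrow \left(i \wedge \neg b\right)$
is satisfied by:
  {i: True, b: True, j: False}
  {i: True, b: False, j: False}
  {b: True, i: False, j: False}
  {i: False, b: False, j: False}
  {i: True, j: True, b: True}
  {i: True, j: True, b: False}
  {j: True, b: True, i: False}


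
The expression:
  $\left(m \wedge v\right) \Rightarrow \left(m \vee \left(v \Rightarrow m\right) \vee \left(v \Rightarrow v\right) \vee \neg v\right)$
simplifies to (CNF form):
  $\text{True}$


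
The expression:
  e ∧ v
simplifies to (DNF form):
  e ∧ v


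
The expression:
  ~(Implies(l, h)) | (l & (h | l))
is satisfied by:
  {l: True}


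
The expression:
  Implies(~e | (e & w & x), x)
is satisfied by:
  {x: True, e: True}
  {x: True, e: False}
  {e: True, x: False}


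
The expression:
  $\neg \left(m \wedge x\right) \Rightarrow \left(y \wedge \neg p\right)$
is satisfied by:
  {m: True, y: True, x: True, p: False}
  {m: True, y: True, x: False, p: False}
  {m: True, x: True, y: False, p: False}
  {y: True, x: True, m: False, p: False}
  {y: True, m: False, x: False, p: False}
  {m: True, p: True, y: True, x: True}
  {m: True, p: True, x: True, y: False}


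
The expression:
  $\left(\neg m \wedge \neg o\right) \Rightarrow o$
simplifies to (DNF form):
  $m \vee o$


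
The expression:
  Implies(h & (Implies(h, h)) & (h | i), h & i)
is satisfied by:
  {i: True, h: False}
  {h: False, i: False}
  {h: True, i: True}


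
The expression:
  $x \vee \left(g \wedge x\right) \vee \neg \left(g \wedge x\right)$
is always true.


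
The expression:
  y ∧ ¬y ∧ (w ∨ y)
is never true.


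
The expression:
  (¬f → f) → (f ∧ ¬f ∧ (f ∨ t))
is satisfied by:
  {f: False}


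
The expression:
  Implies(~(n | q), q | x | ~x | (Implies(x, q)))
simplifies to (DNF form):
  True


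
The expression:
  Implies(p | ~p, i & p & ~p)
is never true.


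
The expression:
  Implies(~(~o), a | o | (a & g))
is always true.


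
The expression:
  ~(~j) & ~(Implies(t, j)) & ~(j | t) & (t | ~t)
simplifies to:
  False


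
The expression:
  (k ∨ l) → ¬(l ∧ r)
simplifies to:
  ¬l ∨ ¬r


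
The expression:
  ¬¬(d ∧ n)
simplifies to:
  d ∧ n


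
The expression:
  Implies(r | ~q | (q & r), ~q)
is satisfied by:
  {q: False, r: False}
  {r: True, q: False}
  {q: True, r: False}


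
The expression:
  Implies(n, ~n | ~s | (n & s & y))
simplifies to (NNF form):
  y | ~n | ~s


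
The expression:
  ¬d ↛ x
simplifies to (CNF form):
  x ∨ ¬d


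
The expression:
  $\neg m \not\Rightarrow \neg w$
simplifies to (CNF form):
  $w \wedge \neg m$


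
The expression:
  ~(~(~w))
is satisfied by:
  {w: False}


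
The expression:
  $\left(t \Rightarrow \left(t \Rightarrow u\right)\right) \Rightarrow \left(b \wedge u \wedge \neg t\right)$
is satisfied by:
  {t: True, b: True, u: False}
  {t: True, b: False, u: False}
  {u: True, b: True, t: False}


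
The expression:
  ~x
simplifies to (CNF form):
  ~x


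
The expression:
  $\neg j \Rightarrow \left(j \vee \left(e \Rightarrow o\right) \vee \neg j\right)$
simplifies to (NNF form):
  $\text{True}$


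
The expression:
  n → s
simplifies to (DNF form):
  s ∨ ¬n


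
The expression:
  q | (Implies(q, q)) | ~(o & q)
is always true.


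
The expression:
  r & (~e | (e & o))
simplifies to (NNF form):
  r & (o | ~e)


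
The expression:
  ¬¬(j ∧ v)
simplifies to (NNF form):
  j ∧ v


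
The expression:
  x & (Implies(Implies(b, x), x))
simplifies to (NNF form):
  x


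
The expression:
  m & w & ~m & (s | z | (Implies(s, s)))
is never true.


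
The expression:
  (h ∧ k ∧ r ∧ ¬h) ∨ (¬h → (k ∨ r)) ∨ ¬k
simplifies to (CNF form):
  True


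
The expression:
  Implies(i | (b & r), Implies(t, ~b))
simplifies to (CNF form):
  (~b | ~i | ~t) & (~b | ~r | ~t)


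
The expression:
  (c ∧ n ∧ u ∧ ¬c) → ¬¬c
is always true.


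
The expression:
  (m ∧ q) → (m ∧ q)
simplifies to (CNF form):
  True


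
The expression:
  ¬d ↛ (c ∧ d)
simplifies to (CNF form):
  ¬d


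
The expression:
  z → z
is always true.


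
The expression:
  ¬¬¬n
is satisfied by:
  {n: False}


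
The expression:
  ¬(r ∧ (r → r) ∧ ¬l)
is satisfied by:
  {l: True, r: False}
  {r: False, l: False}
  {r: True, l: True}
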